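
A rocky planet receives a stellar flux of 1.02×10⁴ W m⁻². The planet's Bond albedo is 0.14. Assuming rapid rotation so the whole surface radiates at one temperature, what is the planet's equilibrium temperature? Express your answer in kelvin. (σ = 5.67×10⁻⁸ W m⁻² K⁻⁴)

T_eq ≈ 443 K

Energy balance: absorbed = emitted ⇒ πR²·S(1−A) = 4πR²·σT_eq⁴, so T_eq⁴ = S(1−A)/(4σ).
T_eq = [1.02×10⁴ × 0.86 / (4 × 5.67×10⁻⁸)]^(1/4) = (3.87×10¹⁰)^(1/4) = 443 K.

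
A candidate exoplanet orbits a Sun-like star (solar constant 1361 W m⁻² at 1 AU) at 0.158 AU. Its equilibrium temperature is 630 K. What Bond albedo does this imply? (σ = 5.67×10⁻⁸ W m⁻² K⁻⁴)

A ≈ 0.34

Flux at 0.158 AU: S = 1361/0.158² = 5.45×10⁴ W m⁻².
From T_eq⁴ = S(1−A)/(4σ): 1−A = 4σT_eq⁴/S.
1−A = 4 × 5.67×10⁻⁸ × (630)⁴ / 5.45×10⁴ = 0.655.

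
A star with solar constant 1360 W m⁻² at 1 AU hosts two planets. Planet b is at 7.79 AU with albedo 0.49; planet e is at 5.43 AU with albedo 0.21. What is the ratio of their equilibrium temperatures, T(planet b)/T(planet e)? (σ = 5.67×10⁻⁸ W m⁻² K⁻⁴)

T₁/T₂ ≈ 0.748

T_eq = [S₀(1−A)/(4σd²)]^(1/4), so T ∝ (1−A)^(1/4) / √d.
T₁ = [1360×0.51/(4×5.67×10⁻⁸×7.79²)]^(1/4) = 84.26 K.
T₂ = [1360×0.79/(4×5.67×10⁻⁸×5.43²)]^(1/4) = 112.59 K.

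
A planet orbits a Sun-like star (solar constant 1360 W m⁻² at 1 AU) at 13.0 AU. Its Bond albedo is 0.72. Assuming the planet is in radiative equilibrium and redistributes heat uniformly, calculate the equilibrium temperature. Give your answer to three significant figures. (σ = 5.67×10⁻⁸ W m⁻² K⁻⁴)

T_eq ≈ 56.1 K

Flux at 13.0 AU: S = 1360/13.0² = 8.05 W m⁻².
Energy balance: absorbed = emitted ⇒ πR²·S(1−A) = 4πR²·σT_eq⁴, so T_eq⁴ = S(1−A)/(4σ).
T_eq = [8.05 × 0.28 / (4 × 5.67×10⁻⁸)]^(1/4) = (9.93×10⁶)^(1/4) = 56.1 K.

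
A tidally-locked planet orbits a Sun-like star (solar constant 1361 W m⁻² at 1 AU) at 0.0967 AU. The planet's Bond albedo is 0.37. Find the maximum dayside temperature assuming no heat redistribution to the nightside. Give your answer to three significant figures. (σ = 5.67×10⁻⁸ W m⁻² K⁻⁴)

Flux at 0.0967 AU: S = 1361/0.0967² = 1.46×10⁵ W m⁻².
With no redistribution each surface element balances locally: S(1−A) = σT⁴.
T = [1.46×10⁵ × 0.63 / 5.67×10⁻⁸]^(1/4) = (1.62×10¹²)^(1/4) = 1130 K.

T_ss ≈ 1130 K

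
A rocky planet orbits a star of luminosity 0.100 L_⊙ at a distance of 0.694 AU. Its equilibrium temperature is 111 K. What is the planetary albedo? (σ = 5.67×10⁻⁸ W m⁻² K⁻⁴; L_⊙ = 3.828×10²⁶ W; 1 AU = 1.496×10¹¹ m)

A ≈ 0.88

d = 0.694 AU = 1.04×10¹¹ m.
L = 0.100 × 3.828×10²⁶ = 3.83×10²⁵ W.
Flux: S = L/(4πd²) = 3.83×10²⁵/(4π×(1.04×10¹¹)²) = 283 W m⁻².
From T_eq⁴ = S(1−A)/(4σ): 1−A = 4σT_eq⁴/S.
1−A = 4 × 5.67×10⁻⁸ × (111)⁴ / 283 = 0.122.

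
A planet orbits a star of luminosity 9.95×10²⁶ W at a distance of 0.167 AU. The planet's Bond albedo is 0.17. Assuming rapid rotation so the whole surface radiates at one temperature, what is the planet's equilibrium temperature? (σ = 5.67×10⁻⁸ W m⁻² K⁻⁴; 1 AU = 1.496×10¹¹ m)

d = 0.167 AU = 2.50×10¹⁰ m.
Flux: S = L/(4πd²) = 9.95×10²⁶/(4π×(2.50×10¹⁰)²) = 1.27×10⁵ W m⁻².
Energy balance: absorbed = emitted ⇒ πR²·S(1−A) = 4πR²·σT_eq⁴, so T_eq⁴ = S(1−A)/(4σ).
T_eq = [1.27×10⁵ × 0.83 / (4 × 5.67×10⁻⁸)]^(1/4) = (4.64×10¹¹)^(1/4) = 825 K.

T_eq ≈ 825 K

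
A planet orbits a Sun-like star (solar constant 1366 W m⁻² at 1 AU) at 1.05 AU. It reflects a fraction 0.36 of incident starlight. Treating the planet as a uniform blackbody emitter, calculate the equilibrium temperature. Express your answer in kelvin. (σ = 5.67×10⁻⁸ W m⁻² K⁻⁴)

Flux at 1.05 AU: S = 1366/1.05² = 1240 W m⁻².
Energy balance: absorbed = emitted ⇒ πR²·S(1−A) = 4πR²·σT_eq⁴, so T_eq⁴ = S(1−A)/(4σ).
T_eq = [1240 × 0.64 / (4 × 5.67×10⁻⁸)]^(1/4) = (3.50×10⁹)^(1/4) = 243 K.

T_eq ≈ 243 K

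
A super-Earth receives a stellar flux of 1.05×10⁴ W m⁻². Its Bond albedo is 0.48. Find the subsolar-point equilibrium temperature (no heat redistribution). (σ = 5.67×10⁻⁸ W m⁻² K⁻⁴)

T_ss ≈ 557 K

At the subsolar point the surface absorbs S(1−A) and emits σT⁴ per unit area — no factor of 4, since only the local patch is in balance.
T = [1.05×10⁴ × 0.52 / 5.67×10⁻⁸]^(1/4) = (9.63×10¹⁰)^(1/4) = 557 K.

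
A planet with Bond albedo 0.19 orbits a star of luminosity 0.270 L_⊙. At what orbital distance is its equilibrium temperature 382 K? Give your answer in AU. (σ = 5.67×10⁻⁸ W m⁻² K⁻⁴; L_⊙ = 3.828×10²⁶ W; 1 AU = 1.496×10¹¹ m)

d ≈ 0.248 AU

L = 0.270 × 3.828×10²⁶ = 1.03×10²⁶ W.
From T_eq⁴ = L(1−A)/(16πσd²): d = √[L(1−A)/(16πσT_eq⁴)].
d = √[1.03×10²⁶ × 0.81 / (16π × 5.67×10⁻⁸ × (382)⁴)] = 3.71×10¹⁰ m = 0.248 AU.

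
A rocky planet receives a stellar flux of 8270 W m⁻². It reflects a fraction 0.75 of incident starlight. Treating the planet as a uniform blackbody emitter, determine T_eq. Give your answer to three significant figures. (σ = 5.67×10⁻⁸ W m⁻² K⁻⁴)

T_eq ≈ 309 K

Energy balance: absorbed = emitted ⇒ πR²·S(1−A) = 4πR²·σT_eq⁴, so T_eq⁴ = S(1−A)/(4σ).
T_eq = [8270 × 0.25 / (4 × 5.67×10⁻⁸)]^(1/4) = (9.12×10⁹)^(1/4) = 309 K.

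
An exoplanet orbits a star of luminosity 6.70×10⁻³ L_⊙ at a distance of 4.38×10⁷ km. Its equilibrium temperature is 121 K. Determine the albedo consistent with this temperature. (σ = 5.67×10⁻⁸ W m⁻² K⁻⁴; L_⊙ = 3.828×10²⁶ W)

d = 4.38×10⁷ km = 4.38×10¹⁰ m.
L = 6.70×10⁻³ × 3.828×10²⁶ = 2.56×10²⁴ W.
Flux: S = L/(4πd²) = 2.56×10²⁴/(4π×(4.38×10¹⁰)²) = 106 W m⁻².
From T_eq⁴ = S(1−A)/(4σ): 1−A = 4σT_eq⁴/S.
1−A = 4 × 5.67×10⁻⁸ × (121)⁴ / 106 = 0.457.

A ≈ 0.54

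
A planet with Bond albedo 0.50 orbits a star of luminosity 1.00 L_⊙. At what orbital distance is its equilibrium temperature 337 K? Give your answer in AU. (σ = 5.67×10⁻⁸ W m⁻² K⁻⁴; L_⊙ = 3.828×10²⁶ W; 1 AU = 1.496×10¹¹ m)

d ≈ 0.482 AU

L = 1.00 × 3.828×10²⁶ = 3.83×10²⁶ W.
From T_eq⁴ = L(1−A)/(16πσd²): d = √[L(1−A)/(16πσT_eq⁴)].
d = √[3.83×10²⁶ × 0.50 / (16π × 5.67×10⁻⁸ × (337)⁴)] = 7.22×10¹⁰ m = 0.482 AU.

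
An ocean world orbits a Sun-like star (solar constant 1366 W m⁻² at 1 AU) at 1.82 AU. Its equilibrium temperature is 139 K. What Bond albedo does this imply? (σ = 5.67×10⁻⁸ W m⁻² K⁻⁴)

Flux at 1.82 AU: S = 1366/1.82² = 412 W m⁻².
From T_eq⁴ = S(1−A)/(4σ): 1−A = 4σT_eq⁴/S.
1−A = 4 × 5.67×10⁻⁸ × (139)⁴ / 412 = 0.205.

A ≈ 0.79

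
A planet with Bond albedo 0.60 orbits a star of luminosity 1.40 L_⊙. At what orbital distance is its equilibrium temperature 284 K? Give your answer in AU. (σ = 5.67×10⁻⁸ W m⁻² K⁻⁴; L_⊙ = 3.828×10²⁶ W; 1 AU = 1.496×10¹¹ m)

L = 1.40 × 3.828×10²⁶ = 5.36×10²⁶ W.
From T_eq⁴ = L(1−A)/(16πσd²): d = √[L(1−A)/(16πσT_eq⁴)].
d = √[5.36×10²⁶ × 0.40 / (16π × 5.67×10⁻⁸ × (284)⁴)] = 1.08×10¹¹ m = 0.719 AU.

d ≈ 0.719 AU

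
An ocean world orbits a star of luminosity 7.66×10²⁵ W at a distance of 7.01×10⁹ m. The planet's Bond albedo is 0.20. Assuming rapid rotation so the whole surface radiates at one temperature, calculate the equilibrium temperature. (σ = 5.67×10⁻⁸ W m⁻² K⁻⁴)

T_eq ≈ 813 K

Flux: S = L/(4πd²) = 7.66×10²⁵/(4π×(7.01×10⁹)²) = 1.24×10⁵ W m⁻².
Energy balance: absorbed = emitted ⇒ πR²·S(1−A) = 4πR²·σT_eq⁴, so T_eq⁴ = S(1−A)/(4σ).
T_eq = [1.24×10⁵ × 0.80 / (4 × 5.67×10⁻⁸)]^(1/4) = (4.38×10¹¹)^(1/4) = 813 K.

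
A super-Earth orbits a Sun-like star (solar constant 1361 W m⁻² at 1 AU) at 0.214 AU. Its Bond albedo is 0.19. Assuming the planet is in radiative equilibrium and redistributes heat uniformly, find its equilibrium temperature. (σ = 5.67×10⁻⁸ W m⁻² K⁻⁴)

Flux at 0.214 AU: S = 1361/0.214² = 2.97×10⁴ W m⁻².
Energy balance: absorbed = emitted ⇒ πR²·S(1−A) = 4πR²·σT_eq⁴, so T_eq⁴ = S(1−A)/(4σ).
T_eq = [2.97×10⁴ × 0.81 / (4 × 5.67×10⁻⁸)]^(1/4) = (1.06×10¹¹)^(1/4) = 571 K.

T_eq ≈ 571 K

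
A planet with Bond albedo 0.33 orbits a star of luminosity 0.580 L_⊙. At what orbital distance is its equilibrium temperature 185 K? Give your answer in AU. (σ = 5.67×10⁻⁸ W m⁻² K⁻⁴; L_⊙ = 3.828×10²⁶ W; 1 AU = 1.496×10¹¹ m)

L = 0.580 × 3.828×10²⁶ = 2.22×10²⁶ W.
From T_eq⁴ = L(1−A)/(16πσd²): d = √[L(1−A)/(16πσT_eq⁴)].
d = √[2.22×10²⁶ × 0.67 / (16π × 5.67×10⁻⁸ × (185)⁴)] = 2.11×10¹¹ m = 1.41 AU.

d ≈ 1.41 AU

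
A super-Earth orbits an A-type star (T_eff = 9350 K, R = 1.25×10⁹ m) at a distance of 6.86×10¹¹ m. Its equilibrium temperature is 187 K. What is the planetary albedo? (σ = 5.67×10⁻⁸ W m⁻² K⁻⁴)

L = 4πR_⋆²σT_⋆⁴ = 4π(1.25×10⁹)² × 5.67×10⁻⁸ × (9350)⁴ = 8.51×10²⁷ W.
S = L/(4πd²) = 1440 W m⁻².
From T_eq⁴ = S(1−A)/(4σ): 1−A = 4σT_eq⁴/S.
1−A = 4 × 5.67×10⁻⁸ × (187)⁴ / 1440 = 0.193.

A ≈ 0.81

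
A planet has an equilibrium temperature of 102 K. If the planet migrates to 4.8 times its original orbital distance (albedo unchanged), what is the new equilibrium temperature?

T_eq ≈ 46.6 K

T_eq ∝ L^(1/4) · d^(−1/2).
T′ = 102 / 4.8^(1/2) = 46.6 K.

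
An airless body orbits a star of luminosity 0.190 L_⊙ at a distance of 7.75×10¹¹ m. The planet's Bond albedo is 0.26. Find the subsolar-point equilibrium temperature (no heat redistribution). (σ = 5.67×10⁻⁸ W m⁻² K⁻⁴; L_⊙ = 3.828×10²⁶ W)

T_ss ≈ 106 K

L = 0.190 × 3.828×10²⁶ = 7.27×10²⁵ W.
Flux: S = L/(4πd²) = 7.27×10²⁵/(4π×(7.75×10¹¹)²) = 9.64 W m⁻².
At the subsolar point the surface absorbs S(1−A) and emits σT⁴ per unit area — no factor of 4, since only the local patch is in balance.
T = [9.64 × 0.74 / 5.67×10⁻⁸]^(1/4) = (1.26×10⁸)^(1/4) = 106 K.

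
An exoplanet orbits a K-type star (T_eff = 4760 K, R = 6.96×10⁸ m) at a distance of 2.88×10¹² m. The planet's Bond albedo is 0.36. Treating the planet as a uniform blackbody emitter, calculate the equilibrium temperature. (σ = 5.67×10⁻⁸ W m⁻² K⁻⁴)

T_eq ≈ 46.8 K

L = 4πR_⋆²σT_⋆⁴ = 4π(6.96×10⁸)² × 5.67×10⁻⁸ × (4760)⁴ = 1.77×10²⁶ W.
S = L/(4πd²) = 1.70 W m⁻².
Energy balance: absorbed = emitted ⇒ πR²·S(1−A) = 4πR²·σT_eq⁴, so T_eq⁴ = S(1−A)/(4σ).
T_eq = [1.70 × 0.64 / (4 × 5.67×10⁻⁸)]^(1/4) = (4.80×10⁶)^(1/4) = 46.8 K.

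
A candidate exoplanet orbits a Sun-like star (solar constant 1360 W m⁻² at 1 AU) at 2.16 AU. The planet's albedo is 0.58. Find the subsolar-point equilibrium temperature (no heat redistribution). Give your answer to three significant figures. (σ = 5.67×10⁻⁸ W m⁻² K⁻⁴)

Flux at 2.16 AU: S = 1360/2.16² = 291 W m⁻².
At the subsolar point the surface absorbs S(1−A) and emits σT⁴ per unit area — no factor of 4, since only the local patch is in balance.
T = [291 × 0.42 / 5.67×10⁻⁸]^(1/4) = (2.16×10⁹)^(1/4) = 216 K.

T_ss ≈ 216 K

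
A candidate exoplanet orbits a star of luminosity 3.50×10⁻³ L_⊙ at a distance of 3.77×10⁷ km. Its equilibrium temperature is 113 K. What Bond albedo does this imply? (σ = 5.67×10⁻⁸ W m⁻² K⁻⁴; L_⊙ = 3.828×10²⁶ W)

A ≈ 0.51

d = 3.77×10⁷ km = 3.77×10¹⁰ m.
L = 3.50×10⁻³ × 3.828×10²⁶ = 1.34×10²⁴ W.
Flux: S = L/(4πd²) = 1.34×10²⁴/(4π×(3.77×10¹⁰)²) = 75.0 W m⁻².
From T_eq⁴ = S(1−A)/(4σ): 1−A = 4σT_eq⁴/S.
1−A = 4 × 5.67×10⁻⁸ × (113)⁴ / 75.0 = 0.493.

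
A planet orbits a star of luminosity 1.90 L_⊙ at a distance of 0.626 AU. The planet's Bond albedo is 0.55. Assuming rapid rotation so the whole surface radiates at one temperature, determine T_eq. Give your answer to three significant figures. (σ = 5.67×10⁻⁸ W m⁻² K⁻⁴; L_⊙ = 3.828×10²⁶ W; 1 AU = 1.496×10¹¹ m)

T_eq ≈ 338 K

d = 0.626 AU = 9.36×10¹⁰ m.
L = 1.90 × 3.828×10²⁶ = 7.27×10²⁶ W.
Flux: S = L/(4πd²) = 7.27×10²⁶/(4π×(9.36×10¹⁰)²) = 6600 W m⁻².
Energy balance: absorbed = emitted ⇒ πR²·S(1−A) = 4πR²·σT_eq⁴, so T_eq⁴ = S(1−A)/(4σ).
T_eq = [6600 × 0.45 / (4 × 5.67×10⁻⁸)]^(1/4) = (1.31×10¹⁰)^(1/4) = 338 K.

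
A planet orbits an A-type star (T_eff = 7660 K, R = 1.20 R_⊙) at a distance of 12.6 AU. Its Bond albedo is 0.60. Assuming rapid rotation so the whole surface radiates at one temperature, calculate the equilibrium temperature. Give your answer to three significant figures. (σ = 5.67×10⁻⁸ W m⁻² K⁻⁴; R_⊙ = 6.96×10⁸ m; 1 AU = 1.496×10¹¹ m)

R_⋆ = 1.20 × 6.96×10⁸ = 8.35×10⁸ m.
d = 12.6 AU = 1.88×10¹² m.
L = 4πR_⋆²σT_⋆⁴ = 4π(8.35×10⁸)² × 5.67×10⁻⁸ × (7660)⁴ = 1.71×10²⁷ W.
S = L/(4πd²) = 38.3 W m⁻².
Energy balance: absorbed = emitted ⇒ πR²·S(1−A) = 4πR²·σT_eq⁴, so T_eq⁴ = S(1−A)/(4σ).
T_eq = [38.3 × 0.40 / (4 × 5.67×10⁻⁸)]^(1/4) = (6.76×10⁷)^(1/4) = 90.7 K.

T_eq ≈ 90.7 K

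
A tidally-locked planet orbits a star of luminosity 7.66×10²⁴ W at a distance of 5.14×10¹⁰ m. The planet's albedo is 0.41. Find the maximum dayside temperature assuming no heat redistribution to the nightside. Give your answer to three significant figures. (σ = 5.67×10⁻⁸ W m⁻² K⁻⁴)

T_ss ≈ 221 K

Flux: S = L/(4πd²) = 7.66×10²⁴/(4π×(5.14×10¹⁰)²) = 231 W m⁻².
With no redistribution each surface element balances locally: S(1−A) = σT⁴.
T = [231 × 0.59 / 5.67×10⁻⁸]^(1/4) = (2.40×10⁹)^(1/4) = 221 K.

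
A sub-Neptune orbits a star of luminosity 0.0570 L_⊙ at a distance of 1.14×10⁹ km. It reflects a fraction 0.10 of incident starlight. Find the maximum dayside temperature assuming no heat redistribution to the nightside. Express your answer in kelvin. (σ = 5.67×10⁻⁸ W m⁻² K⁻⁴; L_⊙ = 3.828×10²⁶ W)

T_ss ≈ 67.9 K

d = 1.14×10⁹ km = 1.14×10¹² m.
L = 0.0570 × 3.828×10²⁶ = 2.18×10²⁵ W.
Flux: S = L/(4πd²) = 2.18×10²⁵/(4π×(1.14×10¹²)²) = 1.34 W m⁻².
With no redistribution each surface element balances locally: S(1−A) = σT⁴.
T = [1.34 × 0.90 / 5.67×10⁻⁸]^(1/4) = (2.12×10⁷)^(1/4) = 67.9 K.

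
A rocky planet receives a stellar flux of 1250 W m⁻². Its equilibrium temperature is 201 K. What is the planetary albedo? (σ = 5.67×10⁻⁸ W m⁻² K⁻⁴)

From T_eq⁴ = S(1−A)/(4σ): 1−A = 4σT_eq⁴/S.
1−A = 4 × 5.67×10⁻⁸ × (201)⁴ / 1250 = 0.296.

A ≈ 0.70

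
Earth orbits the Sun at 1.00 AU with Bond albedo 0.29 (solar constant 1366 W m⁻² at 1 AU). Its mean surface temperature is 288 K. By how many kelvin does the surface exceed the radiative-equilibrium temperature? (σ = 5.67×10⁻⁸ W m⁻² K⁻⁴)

S = 1366/1.00² = 1366 W m⁻².
T_eq = [S(1−A)/(4σ)]^(1/4) = [1366×0.71/(4×5.67×10⁻⁸)]^(1/4) = 255.7 K.
ΔT = T_surf − T_eq = 288 − 255.7.

ΔT ≈ 32.3 K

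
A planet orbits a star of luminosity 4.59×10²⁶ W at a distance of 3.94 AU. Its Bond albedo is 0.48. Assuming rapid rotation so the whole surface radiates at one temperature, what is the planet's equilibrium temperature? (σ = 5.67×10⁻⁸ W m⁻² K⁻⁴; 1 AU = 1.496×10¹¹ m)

d = 3.94 AU = 5.89×10¹¹ m.
Flux: S = L/(4πd²) = 4.59×10²⁶/(4π×(5.89×10¹¹)²) = 105 W m⁻².
Energy balance: absorbed = emitted ⇒ πR²·S(1−A) = 4πR²·σT_eq⁴, so T_eq⁴ = S(1−A)/(4σ).
T_eq = [105 × 0.52 / (4 × 5.67×10⁻⁸)]^(1/4) = (2.41×10⁸)^(1/4) = 125 K.

T_eq ≈ 125 K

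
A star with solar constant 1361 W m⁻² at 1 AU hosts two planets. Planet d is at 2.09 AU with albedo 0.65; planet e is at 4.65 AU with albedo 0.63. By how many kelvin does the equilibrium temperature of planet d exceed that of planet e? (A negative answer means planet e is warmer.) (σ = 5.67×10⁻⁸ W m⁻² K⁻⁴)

T_eq = [S₀(1−A)/(4σd²)]^(1/4), so T ∝ (1−A)^(1/4) / √d.
T₁ = [1361×0.35/(4×5.67×10⁻⁸×2.09²)]^(1/4) = 148.08 K.
T₂ = [1361×0.37/(4×5.67×10⁻⁸×4.65²)]^(1/4) = 100.66 K.

ΔT ≈ 47.4 K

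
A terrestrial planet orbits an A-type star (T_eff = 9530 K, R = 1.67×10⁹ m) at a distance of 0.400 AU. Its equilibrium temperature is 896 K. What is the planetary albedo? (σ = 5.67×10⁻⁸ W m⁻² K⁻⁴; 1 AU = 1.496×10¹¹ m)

d = 0.400 AU = 5.98×10¹⁰ m.
L = 4πR_⋆²σT_⋆⁴ = 4π(1.67×10⁹)² × 5.67×10⁻⁸ × (9530)⁴ = 1.64×10²⁸ W.
S = L/(4πd²) = 3.64×10⁵ W m⁻².
From T_eq⁴ = S(1−A)/(4σ): 1−A = 4σT_eq⁴/S.
1−A = 4 × 5.67×10⁻⁸ × (896)⁴ / 3.64×10⁵ = 0.401.

A ≈ 0.60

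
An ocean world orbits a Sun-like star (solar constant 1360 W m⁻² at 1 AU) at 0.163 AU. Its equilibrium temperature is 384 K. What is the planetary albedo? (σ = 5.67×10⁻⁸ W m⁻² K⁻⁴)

Flux at 0.163 AU: S = 1360/0.163² = 5.12×10⁴ W m⁻².
From T_eq⁴ = S(1−A)/(4σ): 1−A = 4σT_eq⁴/S.
1−A = 4 × 5.67×10⁻⁸ × (384)⁴ / 5.12×10⁴ = 0.096.

A ≈ 0.90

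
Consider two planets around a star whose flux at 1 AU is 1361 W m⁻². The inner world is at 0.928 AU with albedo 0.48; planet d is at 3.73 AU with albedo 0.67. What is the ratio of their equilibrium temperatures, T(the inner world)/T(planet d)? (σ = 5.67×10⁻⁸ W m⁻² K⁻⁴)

T_eq = [S₀(1−A)/(4σd²)]^(1/4), so T ∝ (1−A)^(1/4) / √d.
T₁ = [1361×0.52/(4×5.67×10⁻⁸×0.928²)]^(1/4) = 245.35 K.
T₂ = [1361×0.33/(4×5.67×10⁻⁸×3.73²)]^(1/4) = 109.23 K.

T₁/T₂ ≈ 2.246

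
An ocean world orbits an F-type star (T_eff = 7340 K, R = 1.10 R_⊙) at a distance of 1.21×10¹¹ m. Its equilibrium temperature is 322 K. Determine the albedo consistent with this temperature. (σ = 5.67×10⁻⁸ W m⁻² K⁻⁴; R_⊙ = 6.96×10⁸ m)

R_⋆ = 1.10 × 6.96×10⁸ = 7.66×10⁸ m.
L = 4πR_⋆²σT_⋆⁴ = 4π(7.66×10⁸)² × 5.67×10⁻⁸ × (7340)⁴ = 1.21×10²⁷ W.
S = L/(4πd²) = 6590 W m⁻².
From T_eq⁴ = S(1−A)/(4σ): 1−A = 4σT_eq⁴/S.
1−A = 4 × 5.67×10⁻⁸ × (322)⁴ / 6590 = 0.370.

A ≈ 0.63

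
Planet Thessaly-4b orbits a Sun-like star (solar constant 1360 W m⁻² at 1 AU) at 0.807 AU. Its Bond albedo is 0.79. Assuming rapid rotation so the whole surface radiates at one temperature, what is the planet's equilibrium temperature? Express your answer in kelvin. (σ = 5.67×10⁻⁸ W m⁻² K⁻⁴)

Flux at 0.807 AU: S = 1360/0.807² = 2090 W m⁻².
Energy balance: absorbed = emitted ⇒ πR²·S(1−A) = 4πR²·σT_eq⁴, so T_eq⁴ = S(1−A)/(4σ).
T_eq = [2090 × 0.21 / (4 × 5.67×10⁻⁸)]^(1/4) = (1.93×10⁹)^(1/4) = 210 K.

T_eq ≈ 210 K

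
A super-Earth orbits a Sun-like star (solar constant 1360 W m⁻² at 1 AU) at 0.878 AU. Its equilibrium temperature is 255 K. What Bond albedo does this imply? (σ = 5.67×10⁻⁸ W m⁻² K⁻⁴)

Flux at 0.878 AU: S = 1360/0.878² = 1760 W m⁻².
From T_eq⁴ = S(1−A)/(4σ): 1−A = 4σT_eq⁴/S.
1−A = 4 × 5.67×10⁻⁸ × (255)⁴ / 1760 = 0.544.

A ≈ 0.46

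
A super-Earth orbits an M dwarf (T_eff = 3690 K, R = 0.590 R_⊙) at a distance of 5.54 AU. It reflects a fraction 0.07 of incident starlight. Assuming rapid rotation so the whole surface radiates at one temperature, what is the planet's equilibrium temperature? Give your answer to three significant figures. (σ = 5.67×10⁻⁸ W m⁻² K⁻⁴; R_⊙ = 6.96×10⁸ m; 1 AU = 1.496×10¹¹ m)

R_⋆ = 0.590 × 6.96×10⁸ = 4.11×10⁸ m.
d = 5.54 AU = 8.29×10¹¹ m.
L = 4πR_⋆²σT_⋆⁴ = 4π(4.11×10⁸)² × 5.67×10⁻⁸ × (3690)⁴ = 2.23×10²⁵ W.
S = L/(4πd²) = 2.58 W m⁻².
Energy balance: absorbed = emitted ⇒ πR²·S(1−A) = 4πR²·σT_eq⁴, so T_eq⁴ = S(1−A)/(4σ).
T_eq = [2.58 × 0.93 / (4 × 5.67×10⁻⁸)]^(1/4) = (1.06×10⁷)^(1/4) = 57.0 K.

T_eq ≈ 57.0 K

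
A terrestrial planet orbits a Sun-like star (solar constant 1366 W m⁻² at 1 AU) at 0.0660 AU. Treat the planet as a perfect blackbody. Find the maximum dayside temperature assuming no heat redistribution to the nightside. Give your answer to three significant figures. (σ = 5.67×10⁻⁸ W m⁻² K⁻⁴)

Flux at 0.0660 AU: S = 1366/0.0660² = 3.14×10⁵ W m⁻².
With no redistribution each surface element balances locally: S(1−A) = σT⁴.
T = [3.14×10⁵ × 1.00 / 5.67×10⁻⁸]^(1/4) = (5.53×10¹²)^(1/4) = 1530 K.

T_ss ≈ 1530 K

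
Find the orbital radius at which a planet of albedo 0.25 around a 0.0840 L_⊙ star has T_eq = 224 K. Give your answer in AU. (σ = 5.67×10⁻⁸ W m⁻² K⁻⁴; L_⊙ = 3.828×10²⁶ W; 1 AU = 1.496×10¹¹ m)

L = 0.0840 × 3.828×10²⁶ = 3.22×10²⁵ W.
From T_eq⁴ = L(1−A)/(16πσd²): d = √[L(1−A)/(16πσT_eq⁴)].
d = √[3.22×10²⁵ × 0.75 / (16π × 5.67×10⁻⁸ × (224)⁴)] = 5.80×10¹⁰ m = 0.388 AU.

d ≈ 0.388 AU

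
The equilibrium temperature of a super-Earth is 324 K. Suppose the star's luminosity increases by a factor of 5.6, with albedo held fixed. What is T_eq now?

T_eq ≈ 498 K

T_eq ∝ L^(1/4) · d^(−1/2).
T′ = 324 × 5.6^(1/4) = 498 K.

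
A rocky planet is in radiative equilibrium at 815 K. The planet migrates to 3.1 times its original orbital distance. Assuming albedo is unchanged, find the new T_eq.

T_eq ≈ 463 K

T_eq ∝ L^(1/4) · d^(−1/2).
T′ = 815 / 3.1^(1/2) = 463 K.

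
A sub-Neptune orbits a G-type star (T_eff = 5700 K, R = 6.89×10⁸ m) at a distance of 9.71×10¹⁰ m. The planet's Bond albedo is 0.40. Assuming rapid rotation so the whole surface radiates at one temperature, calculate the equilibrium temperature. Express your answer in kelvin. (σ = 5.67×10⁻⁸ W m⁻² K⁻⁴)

L = 4πR_⋆²σT_⋆⁴ = 4π(6.89×10⁸)² × 5.67×10⁻⁸ × (5700)⁴ = 3.57×10²⁶ W.
S = L/(4πd²) = 3010 W m⁻².
Energy balance: absorbed = emitted ⇒ πR²·S(1−A) = 4πR²·σT_eq⁴, so T_eq⁴ = S(1−A)/(4σ).
T_eq = [3010 × 0.60 / (4 × 5.67×10⁻⁸)]^(1/4) = (7.97×10⁹)^(1/4) = 299 K.

T_eq ≈ 299 K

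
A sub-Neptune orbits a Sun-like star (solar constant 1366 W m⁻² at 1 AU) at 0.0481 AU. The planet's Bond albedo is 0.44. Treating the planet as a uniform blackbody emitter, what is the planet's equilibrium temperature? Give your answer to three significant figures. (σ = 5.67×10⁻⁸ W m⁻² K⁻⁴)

Flux at 0.0481 AU: S = 1366/0.0481² = 5.90×10⁵ W m⁻².
Energy balance: absorbed = emitted ⇒ πR²·S(1−A) = 4πR²·σT_eq⁴, so T_eq⁴ = S(1−A)/(4σ).
T_eq = [5.90×10⁵ × 0.56 / (4 × 5.67×10⁻⁸)]^(1/4) = (1.46×10¹²)^(1/4) = 1100 K.

T_eq ≈ 1100 K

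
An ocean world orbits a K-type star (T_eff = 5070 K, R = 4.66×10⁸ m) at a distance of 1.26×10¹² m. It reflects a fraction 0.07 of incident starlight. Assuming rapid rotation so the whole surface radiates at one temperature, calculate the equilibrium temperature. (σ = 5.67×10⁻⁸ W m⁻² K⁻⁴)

L = 4πR_⋆²σT_⋆⁴ = 4π(4.66×10⁸)² × 5.67×10⁻⁸ × (5070)⁴ = 1.02×10²⁶ W.
S = L/(4πd²) = 5.12 W m⁻².
Energy balance: absorbed = emitted ⇒ πR²·S(1−A) = 4πR²·σT_eq⁴, so T_eq⁴ = S(1−A)/(4σ).
T_eq = [5.12 × 0.93 / (4 × 5.67×10⁻⁸)]^(1/4) = (2.10×10⁷)^(1/4) = 67.7 K.

T_eq ≈ 67.7 K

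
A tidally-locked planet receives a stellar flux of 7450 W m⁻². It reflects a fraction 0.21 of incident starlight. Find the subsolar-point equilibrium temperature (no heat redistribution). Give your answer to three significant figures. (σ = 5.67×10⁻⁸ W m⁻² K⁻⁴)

At the subsolar point the surface absorbs S(1−A) and emits σT⁴ per unit area — no factor of 4, since only the local patch is in balance.
T = [7450 × 0.79 / 5.67×10⁻⁸]^(1/4) = (1.04×10¹¹)^(1/4) = 568 K.

T_ss ≈ 568 K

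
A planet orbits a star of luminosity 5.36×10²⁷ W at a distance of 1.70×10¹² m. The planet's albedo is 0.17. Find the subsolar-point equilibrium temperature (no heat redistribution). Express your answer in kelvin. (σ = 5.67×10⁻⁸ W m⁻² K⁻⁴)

T_ss ≈ 216 K

Flux: S = L/(4πd²) = 5.36×10²⁷/(4π×(1.70×10¹²)²) = 148 W m⁻².
At the subsolar point the surface absorbs S(1−A) and emits σT⁴ per unit area — no factor of 4, since only the local patch is in balance.
T = [148 × 0.83 / 5.67×10⁻⁸]^(1/4) = (2.16×10⁹)^(1/4) = 216 K.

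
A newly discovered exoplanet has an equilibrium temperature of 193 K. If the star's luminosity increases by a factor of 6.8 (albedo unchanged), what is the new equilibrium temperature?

T_eq ≈ 312 K

T_eq ∝ L^(1/4) · d^(−1/2).
T′ = 193 × 6.8^(1/4) = 312 K.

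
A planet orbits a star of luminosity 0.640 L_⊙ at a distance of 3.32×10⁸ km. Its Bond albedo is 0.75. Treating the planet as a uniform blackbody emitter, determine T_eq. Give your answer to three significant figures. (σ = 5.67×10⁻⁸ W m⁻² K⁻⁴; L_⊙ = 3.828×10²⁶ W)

d = 3.32×10⁸ km = 3.32×10¹¹ m.
L = 0.640 × 3.828×10²⁶ = 2.45×10²⁶ W.
Flux: S = L/(4πd²) = 2.45×10²⁶/(4π×(3.32×10¹¹)²) = 177 W m⁻².
Energy balance: absorbed = emitted ⇒ πR²·S(1−A) = 4πR²·σT_eq⁴, so T_eq⁴ = S(1−A)/(4σ).
T_eq = [177 × 0.25 / (4 × 5.67×10⁻⁸)]^(1/4) = (1.95×10⁸)^(1/4) = 118 K.

T_eq ≈ 118 K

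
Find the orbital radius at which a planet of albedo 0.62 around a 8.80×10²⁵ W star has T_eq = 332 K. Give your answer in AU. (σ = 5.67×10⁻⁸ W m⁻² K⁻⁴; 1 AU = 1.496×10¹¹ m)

d ≈ 0.208 AU

From T_eq⁴ = L(1−A)/(16πσd²): d = √[L(1−A)/(16πσT_eq⁴)].
d = √[8.80×10²⁵ × 0.38 / (16π × 5.67×10⁻⁸ × (332)⁴)] = 3.11×10¹⁰ m = 0.208 AU.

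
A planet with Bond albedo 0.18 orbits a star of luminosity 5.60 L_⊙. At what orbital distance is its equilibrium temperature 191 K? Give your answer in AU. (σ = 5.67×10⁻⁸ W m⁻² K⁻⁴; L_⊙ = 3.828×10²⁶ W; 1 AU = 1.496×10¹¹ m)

d ≈ 4.55 AU

L = 5.60 × 3.828×10²⁶ = 2.14×10²⁷ W.
From T_eq⁴ = L(1−A)/(16πσd²): d = √[L(1−A)/(16πσT_eq⁴)].
d = √[2.14×10²⁷ × 0.82 / (16π × 5.67×10⁻⁸ × (191)⁴)] = 6.81×10¹¹ m = 4.55 AU.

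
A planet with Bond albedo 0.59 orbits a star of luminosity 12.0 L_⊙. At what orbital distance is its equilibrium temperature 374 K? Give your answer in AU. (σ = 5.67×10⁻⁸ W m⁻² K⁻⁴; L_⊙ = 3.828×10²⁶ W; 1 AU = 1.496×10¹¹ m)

L = 12.0 × 3.828×10²⁶ = 4.59×10²⁷ W.
From T_eq⁴ = L(1−A)/(16πσd²): d = √[L(1−A)/(16πσT_eq⁴)].
d = √[4.59×10²⁷ × 0.41 / (16π × 5.67×10⁻⁸ × (374)⁴)] = 1.84×10¹¹ m = 1.23 AU.

d ≈ 1.23 AU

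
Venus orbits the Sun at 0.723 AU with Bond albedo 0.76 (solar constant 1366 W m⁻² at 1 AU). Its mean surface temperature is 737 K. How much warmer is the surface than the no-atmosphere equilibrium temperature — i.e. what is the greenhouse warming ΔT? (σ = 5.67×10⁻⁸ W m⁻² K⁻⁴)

ΔT ≈ 507.7 K

S = 1366/0.723² = 2613 W m⁻².
T_eq = [S(1−A)/(4σ)]^(1/4) = [2613×0.24/(4×5.67×10⁻⁸)]^(1/4) = 229.3 K.
ΔT = T_surf − T_eq = 737 − 229.3.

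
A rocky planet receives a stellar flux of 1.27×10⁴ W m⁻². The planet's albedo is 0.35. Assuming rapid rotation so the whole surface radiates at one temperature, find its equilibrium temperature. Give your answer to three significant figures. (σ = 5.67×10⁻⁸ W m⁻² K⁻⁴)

Energy balance: absorbed = emitted ⇒ πR²·S(1−A) = 4πR²·σT_eq⁴, so T_eq⁴ = S(1−A)/(4σ).
T_eq = [1.27×10⁴ × 0.65 / (4 × 5.67×10⁻⁸)]^(1/4) = (3.64×10¹⁰)^(1/4) = 437 K.

T_eq ≈ 437 K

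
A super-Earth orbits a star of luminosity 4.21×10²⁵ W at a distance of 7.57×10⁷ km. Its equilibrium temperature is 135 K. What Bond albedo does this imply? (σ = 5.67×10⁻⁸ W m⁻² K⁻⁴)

d = 7.57×10⁷ km = 7.57×10¹⁰ m.
Flux: S = L/(4πd²) = 4.21×10²⁵/(4π×(7.57×10¹⁰)²) = 585 W m⁻².
From T_eq⁴ = S(1−A)/(4σ): 1−A = 4σT_eq⁴/S.
1−A = 4 × 5.67×10⁻⁸ × (135)⁴ / 585 = 0.129.

A ≈ 0.87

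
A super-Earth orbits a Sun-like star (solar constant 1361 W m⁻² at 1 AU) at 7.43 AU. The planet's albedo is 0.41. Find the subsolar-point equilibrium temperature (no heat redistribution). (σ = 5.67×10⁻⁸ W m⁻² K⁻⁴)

Flux at 7.43 AU: S = 1361/7.43² = 24.7 W m⁻².
At the subsolar point the surface absorbs S(1−A) and emits σT⁴ per unit area — no factor of 4, since only the local patch is in balance.
T = [24.7 × 0.59 / 5.67×10⁻⁸]^(1/4) = (2.57×10⁸)^(1/4) = 127 K.

T_ss ≈ 127 K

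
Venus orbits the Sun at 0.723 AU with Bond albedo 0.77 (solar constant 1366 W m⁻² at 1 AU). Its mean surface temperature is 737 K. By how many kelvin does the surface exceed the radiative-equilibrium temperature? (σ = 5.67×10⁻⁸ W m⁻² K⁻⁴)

ΔT ≈ 510.1 K

S = 1366/0.723² = 2613 W m⁻².
T_eq = [S(1−A)/(4σ)]^(1/4) = [2613×0.23/(4×5.67×10⁻⁸)]^(1/4) = 226.9 K.
ΔT = T_surf − T_eq = 737 − 226.9.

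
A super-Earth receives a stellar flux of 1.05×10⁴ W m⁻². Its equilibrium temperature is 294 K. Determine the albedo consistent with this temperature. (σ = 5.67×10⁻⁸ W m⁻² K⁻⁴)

A ≈ 0.84

From T_eq⁴ = S(1−A)/(4σ): 1−A = 4σT_eq⁴/S.
1−A = 4 × 5.67×10⁻⁸ × (294)⁴ / 1.05×10⁴ = 0.161.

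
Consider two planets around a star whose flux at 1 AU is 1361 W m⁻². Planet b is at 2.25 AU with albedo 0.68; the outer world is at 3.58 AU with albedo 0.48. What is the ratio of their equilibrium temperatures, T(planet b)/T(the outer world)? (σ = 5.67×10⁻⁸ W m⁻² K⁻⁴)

T_eq = [S₀(1−A)/(4σd²)]^(1/4), so T ∝ (1−A)^(1/4) / √d.
T₁ = [1361×0.32/(4×5.67×10⁻⁸×2.25²)]^(1/4) = 139.56 K.
T₂ = [1361×0.52/(4×5.67×10⁻⁸×3.58²)]^(1/4) = 124.91 K.

T₁/T₂ ≈ 1.117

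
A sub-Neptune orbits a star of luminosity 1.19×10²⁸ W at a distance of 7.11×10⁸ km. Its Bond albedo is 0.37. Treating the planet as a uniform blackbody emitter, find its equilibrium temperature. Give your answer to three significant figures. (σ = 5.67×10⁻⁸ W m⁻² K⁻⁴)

d = 7.11×10⁸ km = 7.11×10¹¹ m.
Flux: S = L/(4πd²) = 1.19×10²⁸/(4π×(7.11×10¹¹)²) = 1870 W m⁻².
Energy balance: absorbed = emitted ⇒ πR²·S(1−A) = 4πR²·σT_eq⁴, so T_eq⁴ = S(1−A)/(4σ).
T_eq = [1870 × 0.63 / (4 × 5.67×10⁻⁸)]^(1/4) = (5.20×10⁹)^(1/4) = 269 K.

T_eq ≈ 269 K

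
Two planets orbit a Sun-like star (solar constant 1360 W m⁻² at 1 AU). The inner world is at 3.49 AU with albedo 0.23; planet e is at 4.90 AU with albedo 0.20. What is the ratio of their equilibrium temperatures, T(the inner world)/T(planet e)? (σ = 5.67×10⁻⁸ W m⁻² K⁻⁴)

T₁/T₂ ≈ 1.174

T_eq = [S₀(1−A)/(4σd²)]^(1/4), so T ∝ (1−A)^(1/4) / √d.
T₁ = [1360×0.77/(4×5.67×10⁻⁸×3.49²)]^(1/4) = 139.54 K.
T₂ = [1360×0.80/(4×5.67×10⁻⁸×4.90²)]^(1/4) = 118.89 K.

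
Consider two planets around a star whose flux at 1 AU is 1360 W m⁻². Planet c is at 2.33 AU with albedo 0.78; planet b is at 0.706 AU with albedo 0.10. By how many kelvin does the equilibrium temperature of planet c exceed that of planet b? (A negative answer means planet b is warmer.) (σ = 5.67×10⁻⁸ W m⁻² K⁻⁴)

T_eq = [S₀(1−A)/(4σd²)]^(1/4), so T ∝ (1−A)^(1/4) / √d.
T₁ = [1360×0.22/(4×5.67×10⁻⁸×2.33²)]^(1/4) = 124.85 K.
T₂ = [1360×0.90/(4×5.67×10⁻⁸×0.706²)]^(1/4) = 322.58 K.

ΔT ≈ -197.7 K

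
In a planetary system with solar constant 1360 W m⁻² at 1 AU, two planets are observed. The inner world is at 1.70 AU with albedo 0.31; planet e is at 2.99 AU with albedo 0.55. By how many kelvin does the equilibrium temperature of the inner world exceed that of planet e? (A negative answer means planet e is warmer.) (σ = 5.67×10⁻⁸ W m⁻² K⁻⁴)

T_eq = [S₀(1−A)/(4σd²)]^(1/4), so T ∝ (1−A)^(1/4) / √d.
T₁ = [1360×0.69/(4×5.67×10⁻⁸×1.70²)]^(1/4) = 194.52 K.
T₂ = [1360×0.45/(4×5.67×10⁻⁸×2.99²)]^(1/4) = 131.81 K.

ΔT ≈ 62.7 K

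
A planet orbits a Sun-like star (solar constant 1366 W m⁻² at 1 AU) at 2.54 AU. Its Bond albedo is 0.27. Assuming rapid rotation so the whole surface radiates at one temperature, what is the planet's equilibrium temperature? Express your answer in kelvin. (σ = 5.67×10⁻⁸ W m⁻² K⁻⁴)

Flux at 2.54 AU: S = 1366/2.54² = 212 W m⁻².
Energy balance: absorbed = emitted ⇒ πR²·S(1−A) = 4πR²·σT_eq⁴, so T_eq⁴ = S(1−A)/(4σ).
T_eq = [212 × 0.73 / (4 × 5.67×10⁻⁸)]^(1/4) = (6.81×10⁸)^(1/4) = 162 K.

T_eq ≈ 162 K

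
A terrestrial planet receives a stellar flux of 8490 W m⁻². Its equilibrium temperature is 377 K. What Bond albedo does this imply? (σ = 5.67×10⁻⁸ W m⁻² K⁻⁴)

A ≈ 0.46

From T_eq⁴ = S(1−A)/(4σ): 1−A = 4σT_eq⁴/S.
1−A = 4 × 5.67×10⁻⁸ × (377)⁴ / 8490 = 0.540.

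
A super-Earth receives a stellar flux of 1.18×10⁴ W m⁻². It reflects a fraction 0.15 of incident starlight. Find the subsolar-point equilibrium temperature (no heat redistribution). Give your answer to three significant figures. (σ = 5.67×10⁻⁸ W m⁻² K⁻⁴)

T_ss ≈ 649 K

At the subsolar point the surface absorbs S(1−A) and emits σT⁴ per unit area — no factor of 4, since only the local patch is in balance.
T = [1.18×10⁴ × 0.85 / 5.67×10⁻⁸]^(1/4) = (1.77×10¹¹)^(1/4) = 649 K.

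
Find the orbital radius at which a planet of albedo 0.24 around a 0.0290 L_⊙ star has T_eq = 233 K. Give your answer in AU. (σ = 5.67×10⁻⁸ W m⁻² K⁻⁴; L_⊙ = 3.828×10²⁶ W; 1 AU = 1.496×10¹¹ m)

L = 0.0290 × 3.828×10²⁶ = 1.11×10²⁵ W.
From T_eq⁴ = L(1−A)/(16πσd²): d = √[L(1−A)/(16πσT_eq⁴)].
d = √[1.11×10²⁵ × 0.76 / (16π × 5.67×10⁻⁸ × (233)⁴)] = 3.17×10¹⁰ m = 0.212 AU.

d ≈ 0.212 AU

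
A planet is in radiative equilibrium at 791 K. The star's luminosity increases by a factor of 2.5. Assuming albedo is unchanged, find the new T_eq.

T_eq ∝ L^(1/4) · d^(−1/2).
T′ = 791 × 2.5^(1/4) = 995 K.

T_eq ≈ 995 K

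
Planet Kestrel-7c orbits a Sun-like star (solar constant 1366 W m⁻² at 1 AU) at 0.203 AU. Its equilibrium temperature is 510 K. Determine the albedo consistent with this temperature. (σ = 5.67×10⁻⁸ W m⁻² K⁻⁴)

A ≈ 0.54

Flux at 0.203 AU: S = 1366/0.203² = 3.31×10⁴ W m⁻².
From T_eq⁴ = S(1−A)/(4σ): 1−A = 4σT_eq⁴/S.
1−A = 4 × 5.67×10⁻⁸ × (510)⁴ / 3.31×10⁴ = 0.463.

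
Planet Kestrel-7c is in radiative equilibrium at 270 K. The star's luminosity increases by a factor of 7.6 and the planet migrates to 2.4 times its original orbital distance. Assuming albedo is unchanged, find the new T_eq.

T_eq ∝ L^(1/4) · d^(−1/2).
T′ = 270 × 7.6^(1/4) / 2.4^(1/2) = 289 K.

T_eq ≈ 289 K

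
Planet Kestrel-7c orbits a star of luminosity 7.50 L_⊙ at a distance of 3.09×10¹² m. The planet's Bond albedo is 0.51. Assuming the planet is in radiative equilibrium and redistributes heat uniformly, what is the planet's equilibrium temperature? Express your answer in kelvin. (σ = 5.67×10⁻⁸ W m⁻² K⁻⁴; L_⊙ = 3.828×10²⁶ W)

L = 7.50 × 3.828×10²⁶ = 2.87×10²⁷ W.
Flux: S = L/(4πd²) = 2.87×10²⁷/(4π×(3.09×10¹²)²) = 23.9 W m⁻².
Energy balance: absorbed = emitted ⇒ πR²·S(1−A) = 4πR²·σT_eq⁴, so T_eq⁴ = S(1−A)/(4σ).
T_eq = [23.9 × 0.49 / (4 × 5.67×10⁻⁸)]^(1/4) = (5.17×10⁷)^(1/4) = 84.8 K.

T_eq ≈ 84.8 K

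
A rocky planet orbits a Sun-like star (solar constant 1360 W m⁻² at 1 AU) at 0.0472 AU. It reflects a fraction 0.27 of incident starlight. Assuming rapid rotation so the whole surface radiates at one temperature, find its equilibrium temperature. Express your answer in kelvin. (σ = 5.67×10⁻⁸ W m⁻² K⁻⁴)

T_eq ≈ 1180 K

Flux at 0.0472 AU: S = 1360/0.0472² = 6.10×10⁵ W m⁻².
Energy balance: absorbed = emitted ⇒ πR²·S(1−A) = 4πR²·σT_eq⁴, so T_eq⁴ = S(1−A)/(4σ).
T_eq = [6.10×10⁵ × 0.73 / (4 × 5.67×10⁻⁸)]^(1/4) = (1.96×10¹²)^(1/4) = 1180 K.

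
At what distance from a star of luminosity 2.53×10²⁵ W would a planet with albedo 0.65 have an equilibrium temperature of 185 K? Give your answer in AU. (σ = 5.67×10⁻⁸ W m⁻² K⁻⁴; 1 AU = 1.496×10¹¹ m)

From T_eq⁴ = L(1−A)/(16πσd²): d = √[L(1−A)/(16πσT_eq⁴)].
d = √[2.53×10²⁵ × 0.35 / (16π × 5.67×10⁻⁸ × (185)⁴)] = 5.15×10¹⁰ m = 0.344 AU.

d ≈ 0.344 AU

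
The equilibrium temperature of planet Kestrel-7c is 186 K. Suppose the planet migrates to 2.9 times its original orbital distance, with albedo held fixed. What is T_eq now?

T_eq ∝ L^(1/4) · d^(−1/2).
T′ = 186 / 2.9^(1/2) = 109 K.

T_eq ≈ 109 K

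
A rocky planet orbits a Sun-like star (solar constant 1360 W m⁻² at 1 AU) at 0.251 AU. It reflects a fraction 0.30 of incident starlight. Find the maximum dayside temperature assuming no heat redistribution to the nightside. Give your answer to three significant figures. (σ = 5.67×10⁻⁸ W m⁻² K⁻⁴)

Flux at 0.251 AU: S = 1360/0.251² = 2.16×10⁴ W m⁻².
With no redistribution each surface element balances locally: S(1−A) = σT⁴.
T = [2.16×10⁴ × 0.70 / 5.67×10⁻⁸]^(1/4) = (2.67×10¹¹)^(1/4) = 718 K.

T_ss ≈ 718 K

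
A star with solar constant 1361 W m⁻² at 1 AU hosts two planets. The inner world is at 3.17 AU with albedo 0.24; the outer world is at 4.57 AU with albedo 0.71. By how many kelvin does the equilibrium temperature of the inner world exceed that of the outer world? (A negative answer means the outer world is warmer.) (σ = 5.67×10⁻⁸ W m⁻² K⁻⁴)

ΔT ≈ 50.4 K

T_eq = [S₀(1−A)/(4σd²)]^(1/4), so T ∝ (1−A)^(1/4) / √d.
T₁ = [1361×0.76/(4×5.67×10⁻⁸×3.17²)]^(1/4) = 145.96 K.
T₂ = [1361×0.29/(4×5.67×10⁻⁸×4.57²)]^(1/4) = 95.54 K.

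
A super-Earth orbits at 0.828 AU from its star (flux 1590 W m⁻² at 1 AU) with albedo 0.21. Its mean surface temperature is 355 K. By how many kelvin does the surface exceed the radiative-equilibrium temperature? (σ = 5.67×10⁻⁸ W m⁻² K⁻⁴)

S = 1590/0.828² = 2319 W m⁻².
T_eq = [S(1−A)/(4σ)]^(1/4) = [2319×0.79/(4×5.67×10⁻⁸)]^(1/4) = 299.8 K.
ΔT = T_surf − T_eq = 355 − 299.8.

ΔT ≈ 55.2 K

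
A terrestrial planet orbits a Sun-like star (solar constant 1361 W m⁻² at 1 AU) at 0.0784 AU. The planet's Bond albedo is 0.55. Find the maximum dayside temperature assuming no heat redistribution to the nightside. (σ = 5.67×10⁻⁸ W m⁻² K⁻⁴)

T_ss ≈ 1150 K

Flux at 0.0784 AU: S = 1361/0.0784² = 2.21×10⁵ W m⁻².
With no redistribution each surface element balances locally: S(1−A) = σT⁴.
T = [2.21×10⁵ × 0.45 / 5.67×10⁻⁸]^(1/4) = (1.76×10¹²)^(1/4) = 1150 K.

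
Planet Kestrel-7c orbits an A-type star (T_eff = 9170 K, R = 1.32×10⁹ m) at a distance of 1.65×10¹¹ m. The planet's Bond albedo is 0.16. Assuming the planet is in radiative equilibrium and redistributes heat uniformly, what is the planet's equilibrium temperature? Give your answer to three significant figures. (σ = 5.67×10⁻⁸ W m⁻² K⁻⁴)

L = 4πR_⋆²σT_⋆⁴ = 4π(1.32×10⁹)² × 5.67×10⁻⁸ × (9170)⁴ = 8.78×10²⁷ W.
S = L/(4πd²) = 2.57×10⁴ W m⁻².
Energy balance: absorbed = emitted ⇒ πR²·S(1−A) = 4πR²·σT_eq⁴, so T_eq⁴ = S(1−A)/(4σ).
T_eq = [2.57×10⁴ × 0.84 / (4 × 5.67×10⁻⁸)]^(1/4) = (9.50×10¹⁰)^(1/4) = 555 K.

T_eq ≈ 555 K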